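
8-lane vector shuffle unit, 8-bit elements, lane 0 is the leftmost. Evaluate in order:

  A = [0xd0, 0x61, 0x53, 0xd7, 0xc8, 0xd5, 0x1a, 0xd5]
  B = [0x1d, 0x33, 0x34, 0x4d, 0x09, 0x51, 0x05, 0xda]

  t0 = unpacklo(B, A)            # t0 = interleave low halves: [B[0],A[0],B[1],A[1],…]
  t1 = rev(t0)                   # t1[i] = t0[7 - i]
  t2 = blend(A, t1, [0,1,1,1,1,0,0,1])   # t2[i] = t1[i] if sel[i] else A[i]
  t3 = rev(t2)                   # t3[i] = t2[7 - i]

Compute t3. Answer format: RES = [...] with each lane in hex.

t0 = [0x1d, 0xd0, 0x33, 0x61, 0x34, 0x53, 0x4d, 0xd7]
t1 = [0xd7, 0x4d, 0x53, 0x34, 0x61, 0x33, 0xd0, 0x1d]
t2 = [0xd0, 0x4d, 0x53, 0x34, 0x61, 0xd5, 0x1a, 0x1d]
t3 = [0x1d, 0x1a, 0xd5, 0x61, 0x34, 0x53, 0x4d, 0xd0]

RES = [ 0x1d  0x1a  0xd5  0x61  0x34  0x53  0x4d  0xd0 ]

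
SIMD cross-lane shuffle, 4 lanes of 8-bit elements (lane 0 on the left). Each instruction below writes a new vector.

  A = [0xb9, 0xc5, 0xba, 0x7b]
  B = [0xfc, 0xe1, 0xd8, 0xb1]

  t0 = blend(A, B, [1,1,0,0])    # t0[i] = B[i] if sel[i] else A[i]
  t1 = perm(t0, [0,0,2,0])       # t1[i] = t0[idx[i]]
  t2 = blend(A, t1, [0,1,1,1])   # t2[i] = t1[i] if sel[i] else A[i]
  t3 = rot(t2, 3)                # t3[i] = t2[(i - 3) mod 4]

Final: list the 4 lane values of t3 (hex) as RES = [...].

→ t0 |fc|e1|ba|7b|
→ t1 |fc|fc|ba|fc|
→ t2 |b9|fc|ba|fc|
→ t3 |fc|ba|fc|b9|

RES = [0xfc, 0xba, 0xfc, 0xb9]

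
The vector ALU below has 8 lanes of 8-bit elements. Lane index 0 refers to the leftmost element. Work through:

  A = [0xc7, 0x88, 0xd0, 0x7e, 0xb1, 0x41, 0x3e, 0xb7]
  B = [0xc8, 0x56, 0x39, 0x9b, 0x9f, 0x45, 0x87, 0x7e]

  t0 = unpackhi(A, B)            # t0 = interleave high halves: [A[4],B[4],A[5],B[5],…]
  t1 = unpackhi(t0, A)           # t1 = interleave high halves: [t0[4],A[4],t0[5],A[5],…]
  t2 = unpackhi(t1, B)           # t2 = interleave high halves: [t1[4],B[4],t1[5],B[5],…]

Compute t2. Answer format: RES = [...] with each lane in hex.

RES = [0xb7, 0x9f, 0x3e, 0x45, 0x7e, 0x87, 0xb7, 0x7e]

t0 = [0xb1, 0x9f, 0x41, 0x45, 0x3e, 0x87, 0xb7, 0x7e]
t1 = [0x3e, 0xb1, 0x87, 0x41, 0xb7, 0x3e, 0x7e, 0xb7]
t2 = [0xb7, 0x9f, 0x3e, 0x45, 0x7e, 0x87, 0xb7, 0x7e]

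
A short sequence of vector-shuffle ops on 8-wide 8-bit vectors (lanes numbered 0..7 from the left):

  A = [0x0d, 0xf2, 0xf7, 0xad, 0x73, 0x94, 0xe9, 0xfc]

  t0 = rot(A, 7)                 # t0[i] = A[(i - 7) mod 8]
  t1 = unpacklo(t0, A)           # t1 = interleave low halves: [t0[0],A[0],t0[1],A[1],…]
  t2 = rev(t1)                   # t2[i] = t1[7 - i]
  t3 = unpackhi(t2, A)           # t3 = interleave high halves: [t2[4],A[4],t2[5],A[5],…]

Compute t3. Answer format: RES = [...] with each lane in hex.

RES = [ 0xf2  0x73  0xf7  0x94  0x0d  0xe9  0xf2  0xfc ]

  t0: f2 f7 ad 73 94 e9 fc 0d
  t1: f2 0d f7 f2 ad f7 73 ad
  t2: ad 73 f7 ad f2 f7 0d f2
  t3: f2 73 f7 94 0d e9 f2 fc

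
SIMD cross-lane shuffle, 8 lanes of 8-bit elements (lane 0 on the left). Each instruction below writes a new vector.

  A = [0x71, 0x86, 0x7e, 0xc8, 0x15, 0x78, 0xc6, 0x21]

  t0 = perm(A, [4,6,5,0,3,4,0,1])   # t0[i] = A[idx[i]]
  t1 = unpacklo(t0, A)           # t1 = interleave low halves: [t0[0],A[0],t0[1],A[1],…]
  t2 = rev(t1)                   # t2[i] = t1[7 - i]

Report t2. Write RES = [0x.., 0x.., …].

  t0: 15 c6 78 71 c8 15 71 86
  t1: 15 71 c6 86 78 7e 71 c8
  t2: c8 71 7e 78 86 c6 71 15

RES = [0xc8, 0x71, 0x7e, 0x78, 0x86, 0xc6, 0x71, 0x15]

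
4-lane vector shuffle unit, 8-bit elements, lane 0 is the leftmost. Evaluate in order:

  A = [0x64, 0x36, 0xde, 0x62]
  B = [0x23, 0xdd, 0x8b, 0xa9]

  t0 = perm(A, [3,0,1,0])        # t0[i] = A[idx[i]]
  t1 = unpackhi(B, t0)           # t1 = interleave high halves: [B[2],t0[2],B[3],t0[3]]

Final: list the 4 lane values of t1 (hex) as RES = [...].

  t0: 62 64 36 64
  t1: 8b 36 a9 64

RES = [ 0x8b  0x36  0xa9  0x64 ]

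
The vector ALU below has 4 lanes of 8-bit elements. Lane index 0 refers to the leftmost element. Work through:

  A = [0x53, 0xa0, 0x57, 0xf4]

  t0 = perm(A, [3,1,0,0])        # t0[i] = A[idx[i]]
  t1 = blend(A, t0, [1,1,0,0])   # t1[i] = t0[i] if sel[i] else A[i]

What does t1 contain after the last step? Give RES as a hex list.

→ t0 |f4|a0|53|53|
→ t1 |f4|a0|57|f4|

RES = [0xf4, 0xa0, 0x57, 0xf4]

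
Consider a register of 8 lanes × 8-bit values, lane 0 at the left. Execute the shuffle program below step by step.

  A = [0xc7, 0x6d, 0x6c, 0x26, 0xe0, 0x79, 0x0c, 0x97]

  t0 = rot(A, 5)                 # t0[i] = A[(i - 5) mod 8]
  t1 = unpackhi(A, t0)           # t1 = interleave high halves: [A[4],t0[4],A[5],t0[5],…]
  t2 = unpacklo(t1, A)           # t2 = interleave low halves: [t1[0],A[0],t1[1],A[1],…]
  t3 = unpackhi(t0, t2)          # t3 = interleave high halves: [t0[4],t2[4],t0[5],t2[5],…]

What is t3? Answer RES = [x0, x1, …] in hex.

RES = [ 0x97  0x79  0xc7  0x6c  0x6d  0xc7  0x6c  0x26 ]

→ t0 |26|e0|79|0c|97|c7|6d|6c|
→ t1 |e0|97|79|c7|0c|6d|97|6c|
→ t2 |e0|c7|97|6d|79|6c|c7|26|
→ t3 |97|79|c7|6c|6d|c7|6c|26|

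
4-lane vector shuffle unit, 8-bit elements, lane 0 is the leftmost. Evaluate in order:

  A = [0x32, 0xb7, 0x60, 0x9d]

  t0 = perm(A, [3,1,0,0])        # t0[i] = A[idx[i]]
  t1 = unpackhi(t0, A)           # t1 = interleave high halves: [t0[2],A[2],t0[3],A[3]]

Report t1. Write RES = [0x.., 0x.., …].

RES = [0x32, 0x60, 0x32, 0x9d]

t0 = [0x9d, 0xb7, 0x32, 0x32]
t1 = [0x32, 0x60, 0x32, 0x9d]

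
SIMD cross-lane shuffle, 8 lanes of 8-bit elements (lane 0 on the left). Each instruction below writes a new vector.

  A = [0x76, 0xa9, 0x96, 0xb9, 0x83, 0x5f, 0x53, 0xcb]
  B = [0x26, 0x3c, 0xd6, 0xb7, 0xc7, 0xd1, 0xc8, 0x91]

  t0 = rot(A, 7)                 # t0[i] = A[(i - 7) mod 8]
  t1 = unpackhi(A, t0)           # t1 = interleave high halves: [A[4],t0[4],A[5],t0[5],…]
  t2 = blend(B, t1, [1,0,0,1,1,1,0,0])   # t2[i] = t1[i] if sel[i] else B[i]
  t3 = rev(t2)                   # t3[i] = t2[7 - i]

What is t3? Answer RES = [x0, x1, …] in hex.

RES = [ 0x91  0xc8  0xcb  0x53  0x53  0xd6  0x3c  0x83 ]

  t0: a9 96 b9 83 5f 53 cb 76
  t1: 83 5f 5f 53 53 cb cb 76
  t2: 83 3c d6 53 53 cb c8 91
  t3: 91 c8 cb 53 53 d6 3c 83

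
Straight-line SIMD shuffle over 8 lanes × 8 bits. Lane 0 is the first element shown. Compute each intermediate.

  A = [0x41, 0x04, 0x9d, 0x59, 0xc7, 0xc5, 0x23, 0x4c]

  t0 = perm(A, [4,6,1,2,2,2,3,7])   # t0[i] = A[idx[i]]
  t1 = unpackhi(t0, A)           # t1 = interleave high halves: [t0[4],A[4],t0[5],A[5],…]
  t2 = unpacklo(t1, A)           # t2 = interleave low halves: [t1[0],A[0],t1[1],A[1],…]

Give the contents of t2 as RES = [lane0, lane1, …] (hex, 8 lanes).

RES = [ 0x9d  0x41  0xc7  0x04  0x9d  0x9d  0xc5  0x59 ]

t0 = [0xc7, 0x23, 0x04, 0x9d, 0x9d, 0x9d, 0x59, 0x4c]
t1 = [0x9d, 0xc7, 0x9d, 0xc5, 0x59, 0x23, 0x4c, 0x4c]
t2 = [0x9d, 0x41, 0xc7, 0x04, 0x9d, 0x9d, 0xc5, 0x59]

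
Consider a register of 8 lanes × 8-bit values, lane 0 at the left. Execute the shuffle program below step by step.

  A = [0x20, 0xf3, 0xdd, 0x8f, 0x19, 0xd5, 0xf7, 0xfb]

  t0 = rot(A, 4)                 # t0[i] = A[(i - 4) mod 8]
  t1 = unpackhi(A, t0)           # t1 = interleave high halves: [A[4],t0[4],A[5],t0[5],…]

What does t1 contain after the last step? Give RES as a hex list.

t0 = [0x19, 0xd5, 0xf7, 0xfb, 0x20, 0xf3, 0xdd, 0x8f]
t1 = [0x19, 0x20, 0xd5, 0xf3, 0xf7, 0xdd, 0xfb, 0x8f]

RES = [0x19, 0x20, 0xd5, 0xf3, 0xf7, 0xdd, 0xfb, 0x8f]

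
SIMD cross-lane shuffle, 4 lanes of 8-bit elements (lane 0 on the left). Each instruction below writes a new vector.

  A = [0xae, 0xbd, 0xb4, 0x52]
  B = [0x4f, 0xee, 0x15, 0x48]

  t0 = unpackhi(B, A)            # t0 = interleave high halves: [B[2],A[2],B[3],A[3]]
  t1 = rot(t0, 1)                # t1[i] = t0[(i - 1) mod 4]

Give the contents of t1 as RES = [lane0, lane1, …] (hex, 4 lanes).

→ t0 |15|b4|48|52|
→ t1 |52|15|b4|48|

RES = [0x52, 0x15, 0xb4, 0x48]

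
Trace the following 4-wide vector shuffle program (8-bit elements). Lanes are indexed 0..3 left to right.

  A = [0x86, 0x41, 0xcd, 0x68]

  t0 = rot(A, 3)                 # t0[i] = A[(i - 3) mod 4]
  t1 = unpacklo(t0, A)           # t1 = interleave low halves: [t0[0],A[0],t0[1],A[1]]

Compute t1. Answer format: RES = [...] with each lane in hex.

→ t0 |41|cd|68|86|
→ t1 |41|86|cd|41|

RES = [0x41, 0x86, 0xcd, 0x41]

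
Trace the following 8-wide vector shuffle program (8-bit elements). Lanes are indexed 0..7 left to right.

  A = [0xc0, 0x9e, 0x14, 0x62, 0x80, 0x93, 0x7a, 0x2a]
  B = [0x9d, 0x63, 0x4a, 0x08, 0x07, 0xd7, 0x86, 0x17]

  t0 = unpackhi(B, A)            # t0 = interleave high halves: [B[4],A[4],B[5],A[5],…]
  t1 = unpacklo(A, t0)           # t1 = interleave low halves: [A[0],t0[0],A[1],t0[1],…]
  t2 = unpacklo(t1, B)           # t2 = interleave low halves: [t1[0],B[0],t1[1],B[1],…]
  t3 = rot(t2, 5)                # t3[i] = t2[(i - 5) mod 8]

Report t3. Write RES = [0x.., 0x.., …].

  t0: 07 80 d7 93 86 7a 17 2a
  t1: c0 07 9e 80 14 d7 62 93
  t2: c0 9d 07 63 9e 4a 80 08
  t3: 63 9e 4a 80 08 c0 9d 07

RES = [0x63, 0x9e, 0x4a, 0x80, 0x08, 0xc0, 0x9d, 0x07]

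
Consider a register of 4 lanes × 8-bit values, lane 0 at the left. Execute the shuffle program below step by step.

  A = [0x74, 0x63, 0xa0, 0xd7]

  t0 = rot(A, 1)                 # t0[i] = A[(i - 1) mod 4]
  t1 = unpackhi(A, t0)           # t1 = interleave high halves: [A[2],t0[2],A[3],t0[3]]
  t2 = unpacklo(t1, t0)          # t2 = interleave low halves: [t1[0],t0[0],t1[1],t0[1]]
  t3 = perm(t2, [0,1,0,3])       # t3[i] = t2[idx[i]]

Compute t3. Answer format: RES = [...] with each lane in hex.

RES = [ 0xa0  0xd7  0xa0  0x74 ]

  t0: d7 74 63 a0
  t1: a0 63 d7 a0
  t2: a0 d7 63 74
  t3: a0 d7 a0 74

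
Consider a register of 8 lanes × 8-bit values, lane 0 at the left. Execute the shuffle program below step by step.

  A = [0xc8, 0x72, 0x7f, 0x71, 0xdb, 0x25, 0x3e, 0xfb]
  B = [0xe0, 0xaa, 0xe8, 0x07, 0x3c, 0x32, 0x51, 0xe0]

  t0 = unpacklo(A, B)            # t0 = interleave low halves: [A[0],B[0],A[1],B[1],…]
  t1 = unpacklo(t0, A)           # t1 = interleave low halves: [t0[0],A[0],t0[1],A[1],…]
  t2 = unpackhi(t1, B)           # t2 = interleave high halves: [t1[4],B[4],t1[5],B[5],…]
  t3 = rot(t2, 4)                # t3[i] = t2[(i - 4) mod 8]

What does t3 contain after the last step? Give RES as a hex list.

  t0: c8 e0 72 aa 7f e8 71 07
  t1: c8 c8 e0 72 72 7f aa 71
  t2: 72 3c 7f 32 aa 51 71 e0
  t3: aa 51 71 e0 72 3c 7f 32

RES = [0xaa, 0x51, 0x71, 0xe0, 0x72, 0x3c, 0x7f, 0x32]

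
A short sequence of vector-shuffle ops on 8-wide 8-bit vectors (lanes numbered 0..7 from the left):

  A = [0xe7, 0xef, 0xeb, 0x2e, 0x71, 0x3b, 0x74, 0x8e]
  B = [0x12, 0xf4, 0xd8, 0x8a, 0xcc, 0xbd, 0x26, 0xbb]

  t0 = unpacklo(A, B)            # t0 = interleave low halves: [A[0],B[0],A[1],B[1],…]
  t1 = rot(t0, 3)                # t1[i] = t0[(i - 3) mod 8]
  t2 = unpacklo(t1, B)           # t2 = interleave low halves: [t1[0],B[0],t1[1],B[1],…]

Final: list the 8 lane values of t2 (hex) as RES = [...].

RES = [ 0xd8  0x12  0x2e  0xf4  0x8a  0xd8  0xe7  0x8a ]

t0 = [0xe7, 0x12, 0xef, 0xf4, 0xeb, 0xd8, 0x2e, 0x8a]
t1 = [0xd8, 0x2e, 0x8a, 0xe7, 0x12, 0xef, 0xf4, 0xeb]
t2 = [0xd8, 0x12, 0x2e, 0xf4, 0x8a, 0xd8, 0xe7, 0x8a]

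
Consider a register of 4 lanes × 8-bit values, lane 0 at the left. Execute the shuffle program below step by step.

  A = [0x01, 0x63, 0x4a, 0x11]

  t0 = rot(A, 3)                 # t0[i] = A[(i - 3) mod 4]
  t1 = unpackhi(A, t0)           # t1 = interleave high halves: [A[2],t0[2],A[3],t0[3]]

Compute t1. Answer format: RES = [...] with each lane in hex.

RES = [ 0x4a  0x11  0x11  0x01 ]

  t0: 63 4a 11 01
  t1: 4a 11 11 01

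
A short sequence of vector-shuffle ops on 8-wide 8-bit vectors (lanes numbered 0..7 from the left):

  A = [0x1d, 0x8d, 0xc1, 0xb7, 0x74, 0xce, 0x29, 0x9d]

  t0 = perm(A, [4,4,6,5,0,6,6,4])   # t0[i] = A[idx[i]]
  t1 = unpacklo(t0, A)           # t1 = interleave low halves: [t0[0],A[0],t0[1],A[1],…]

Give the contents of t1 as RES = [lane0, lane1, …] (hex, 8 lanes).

RES = [0x74, 0x1d, 0x74, 0x8d, 0x29, 0xc1, 0xce, 0xb7]

t0 = [0x74, 0x74, 0x29, 0xce, 0x1d, 0x29, 0x29, 0x74]
t1 = [0x74, 0x1d, 0x74, 0x8d, 0x29, 0xc1, 0xce, 0xb7]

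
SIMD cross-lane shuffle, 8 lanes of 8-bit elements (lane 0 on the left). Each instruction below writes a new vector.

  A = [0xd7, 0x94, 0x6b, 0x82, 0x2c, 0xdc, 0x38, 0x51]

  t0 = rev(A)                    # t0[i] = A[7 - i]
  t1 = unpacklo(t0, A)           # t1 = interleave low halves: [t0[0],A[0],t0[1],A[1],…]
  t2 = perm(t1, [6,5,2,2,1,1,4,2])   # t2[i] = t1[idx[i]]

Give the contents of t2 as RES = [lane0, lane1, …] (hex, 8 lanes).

RES = [ 0x2c  0x6b  0x38  0x38  0xd7  0xd7  0xdc  0x38 ]

→ t0 |51|38|dc|2c|82|6b|94|d7|
→ t1 |51|d7|38|94|dc|6b|2c|82|
→ t2 |2c|6b|38|38|d7|d7|dc|38|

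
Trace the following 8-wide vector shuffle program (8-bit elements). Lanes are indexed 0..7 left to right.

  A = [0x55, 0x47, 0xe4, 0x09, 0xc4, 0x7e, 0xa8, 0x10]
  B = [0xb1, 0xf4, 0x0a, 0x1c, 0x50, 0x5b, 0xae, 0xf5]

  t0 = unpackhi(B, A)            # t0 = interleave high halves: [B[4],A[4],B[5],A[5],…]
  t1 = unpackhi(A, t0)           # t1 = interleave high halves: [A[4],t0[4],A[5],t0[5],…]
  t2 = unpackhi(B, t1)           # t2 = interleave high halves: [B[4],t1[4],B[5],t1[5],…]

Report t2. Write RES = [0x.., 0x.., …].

RES = [ 0x50  0xa8  0x5b  0xf5  0xae  0x10  0xf5  0x10 ]

→ t0 |50|c4|5b|7e|ae|a8|f5|10|
→ t1 |c4|ae|7e|a8|a8|f5|10|10|
→ t2 |50|a8|5b|f5|ae|10|f5|10|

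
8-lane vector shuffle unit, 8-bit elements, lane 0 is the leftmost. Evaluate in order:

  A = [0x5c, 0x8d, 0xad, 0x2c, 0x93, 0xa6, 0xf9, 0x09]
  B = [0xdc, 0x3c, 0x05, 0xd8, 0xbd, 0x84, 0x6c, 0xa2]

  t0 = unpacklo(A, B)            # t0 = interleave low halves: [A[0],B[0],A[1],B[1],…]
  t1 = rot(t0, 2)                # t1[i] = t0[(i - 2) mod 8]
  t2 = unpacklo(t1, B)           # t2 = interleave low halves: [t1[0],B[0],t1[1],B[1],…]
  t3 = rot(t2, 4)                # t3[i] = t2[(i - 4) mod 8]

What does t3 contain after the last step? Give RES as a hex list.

RES = [ 0x5c  0x05  0xdc  0xd8  0x2c  0xdc  0xd8  0x3c ]

→ t0 |5c|dc|8d|3c|ad|05|2c|d8|
→ t1 |2c|d8|5c|dc|8d|3c|ad|05|
→ t2 |2c|dc|d8|3c|5c|05|dc|d8|
→ t3 |5c|05|dc|d8|2c|dc|d8|3c|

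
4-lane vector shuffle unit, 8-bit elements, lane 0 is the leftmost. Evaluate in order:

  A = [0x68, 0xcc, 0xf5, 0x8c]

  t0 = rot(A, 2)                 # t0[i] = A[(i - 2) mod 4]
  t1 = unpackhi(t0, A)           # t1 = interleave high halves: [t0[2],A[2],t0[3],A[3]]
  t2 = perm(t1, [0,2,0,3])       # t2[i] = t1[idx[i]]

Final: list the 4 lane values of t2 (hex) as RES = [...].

t0 = [0xf5, 0x8c, 0x68, 0xcc]
t1 = [0x68, 0xf5, 0xcc, 0x8c]
t2 = [0x68, 0xcc, 0x68, 0x8c]

RES = [ 0x68  0xcc  0x68  0x8c ]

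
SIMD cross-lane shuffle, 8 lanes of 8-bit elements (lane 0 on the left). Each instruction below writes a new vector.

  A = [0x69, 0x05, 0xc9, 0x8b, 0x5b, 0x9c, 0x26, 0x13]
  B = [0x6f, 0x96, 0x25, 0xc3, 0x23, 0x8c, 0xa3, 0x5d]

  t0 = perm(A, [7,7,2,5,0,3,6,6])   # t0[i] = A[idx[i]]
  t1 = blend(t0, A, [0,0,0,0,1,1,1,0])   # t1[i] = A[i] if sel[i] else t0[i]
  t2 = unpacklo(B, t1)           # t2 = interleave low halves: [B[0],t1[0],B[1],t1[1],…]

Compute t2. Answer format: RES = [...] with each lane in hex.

RES = [0x6f, 0x13, 0x96, 0x13, 0x25, 0xc9, 0xc3, 0x9c]

→ t0 |13|13|c9|9c|69|8b|26|26|
→ t1 |13|13|c9|9c|5b|9c|26|26|
→ t2 |6f|13|96|13|25|c9|c3|9c|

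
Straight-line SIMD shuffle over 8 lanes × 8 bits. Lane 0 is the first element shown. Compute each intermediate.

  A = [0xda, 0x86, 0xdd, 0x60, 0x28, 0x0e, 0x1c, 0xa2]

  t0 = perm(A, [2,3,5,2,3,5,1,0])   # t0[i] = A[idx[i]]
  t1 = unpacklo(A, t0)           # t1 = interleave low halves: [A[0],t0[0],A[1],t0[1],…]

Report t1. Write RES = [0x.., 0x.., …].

RES = [ 0xda  0xdd  0x86  0x60  0xdd  0x0e  0x60  0xdd ]

  t0: dd 60 0e dd 60 0e 86 da
  t1: da dd 86 60 dd 0e 60 dd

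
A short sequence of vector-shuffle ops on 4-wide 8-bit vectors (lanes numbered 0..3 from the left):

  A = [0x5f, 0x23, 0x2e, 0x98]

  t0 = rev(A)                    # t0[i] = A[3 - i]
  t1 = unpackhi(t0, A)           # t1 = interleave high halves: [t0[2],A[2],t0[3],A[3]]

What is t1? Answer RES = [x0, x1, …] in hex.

RES = [0x23, 0x2e, 0x5f, 0x98]

→ t0 |98|2e|23|5f|
→ t1 |23|2e|5f|98|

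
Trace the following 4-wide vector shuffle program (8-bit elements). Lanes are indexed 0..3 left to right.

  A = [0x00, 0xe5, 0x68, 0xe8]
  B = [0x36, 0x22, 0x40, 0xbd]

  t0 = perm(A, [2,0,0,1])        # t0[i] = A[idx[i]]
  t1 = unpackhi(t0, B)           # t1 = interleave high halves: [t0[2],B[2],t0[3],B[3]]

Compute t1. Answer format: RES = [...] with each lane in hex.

RES = [ 0x00  0x40  0xe5  0xbd ]

→ t0 |68|00|00|e5|
→ t1 |00|40|e5|bd|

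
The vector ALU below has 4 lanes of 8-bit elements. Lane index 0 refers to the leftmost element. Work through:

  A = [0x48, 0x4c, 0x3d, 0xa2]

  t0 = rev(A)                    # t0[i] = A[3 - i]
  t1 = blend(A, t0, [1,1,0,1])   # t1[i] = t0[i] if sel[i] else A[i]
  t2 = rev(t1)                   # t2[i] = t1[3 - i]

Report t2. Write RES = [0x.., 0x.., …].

RES = [ 0x48  0x3d  0x3d  0xa2 ]

t0 = [0xa2, 0x3d, 0x4c, 0x48]
t1 = [0xa2, 0x3d, 0x3d, 0x48]
t2 = [0x48, 0x3d, 0x3d, 0xa2]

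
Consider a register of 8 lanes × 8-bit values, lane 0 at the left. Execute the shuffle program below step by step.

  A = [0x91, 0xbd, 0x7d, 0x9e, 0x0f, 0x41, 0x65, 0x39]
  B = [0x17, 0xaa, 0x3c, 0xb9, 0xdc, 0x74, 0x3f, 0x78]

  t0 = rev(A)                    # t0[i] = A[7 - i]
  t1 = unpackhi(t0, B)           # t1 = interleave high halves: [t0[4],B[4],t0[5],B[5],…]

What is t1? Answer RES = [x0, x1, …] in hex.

t0 = [0x39, 0x65, 0x41, 0x0f, 0x9e, 0x7d, 0xbd, 0x91]
t1 = [0x9e, 0xdc, 0x7d, 0x74, 0xbd, 0x3f, 0x91, 0x78]

RES = [ 0x9e  0xdc  0x7d  0x74  0xbd  0x3f  0x91  0x78 ]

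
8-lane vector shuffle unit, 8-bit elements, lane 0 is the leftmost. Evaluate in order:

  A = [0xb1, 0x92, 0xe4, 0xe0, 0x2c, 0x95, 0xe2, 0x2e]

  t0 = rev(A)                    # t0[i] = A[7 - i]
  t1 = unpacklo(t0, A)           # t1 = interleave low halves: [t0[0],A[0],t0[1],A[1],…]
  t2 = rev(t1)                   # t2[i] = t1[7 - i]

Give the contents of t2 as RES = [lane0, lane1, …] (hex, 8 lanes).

RES = [0xe0, 0x2c, 0xe4, 0x95, 0x92, 0xe2, 0xb1, 0x2e]

t0 = [0x2e, 0xe2, 0x95, 0x2c, 0xe0, 0xe4, 0x92, 0xb1]
t1 = [0x2e, 0xb1, 0xe2, 0x92, 0x95, 0xe4, 0x2c, 0xe0]
t2 = [0xe0, 0x2c, 0xe4, 0x95, 0x92, 0xe2, 0xb1, 0x2e]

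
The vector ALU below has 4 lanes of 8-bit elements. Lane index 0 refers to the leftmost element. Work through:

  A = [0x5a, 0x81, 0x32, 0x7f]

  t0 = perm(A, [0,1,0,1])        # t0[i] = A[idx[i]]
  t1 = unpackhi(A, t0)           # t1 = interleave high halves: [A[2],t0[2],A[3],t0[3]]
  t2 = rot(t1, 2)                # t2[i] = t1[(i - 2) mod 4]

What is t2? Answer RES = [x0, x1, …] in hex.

RES = [0x7f, 0x81, 0x32, 0x5a]

  t0: 5a 81 5a 81
  t1: 32 5a 7f 81
  t2: 7f 81 32 5a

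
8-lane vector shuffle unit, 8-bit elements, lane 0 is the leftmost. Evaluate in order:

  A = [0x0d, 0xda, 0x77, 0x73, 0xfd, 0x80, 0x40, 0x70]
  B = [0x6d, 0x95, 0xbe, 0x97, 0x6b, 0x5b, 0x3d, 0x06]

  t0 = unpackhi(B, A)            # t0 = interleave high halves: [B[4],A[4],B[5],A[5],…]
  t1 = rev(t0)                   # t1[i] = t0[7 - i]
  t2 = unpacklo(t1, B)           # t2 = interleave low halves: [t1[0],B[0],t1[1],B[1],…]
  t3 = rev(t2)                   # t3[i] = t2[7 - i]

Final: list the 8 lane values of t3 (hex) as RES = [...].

→ t0 |6b|fd|5b|80|3d|40|06|70|
→ t1 |70|06|40|3d|80|5b|fd|6b|
→ t2 |70|6d|06|95|40|be|3d|97|
→ t3 |97|3d|be|40|95|06|6d|70|

RES = [0x97, 0x3d, 0xbe, 0x40, 0x95, 0x06, 0x6d, 0x70]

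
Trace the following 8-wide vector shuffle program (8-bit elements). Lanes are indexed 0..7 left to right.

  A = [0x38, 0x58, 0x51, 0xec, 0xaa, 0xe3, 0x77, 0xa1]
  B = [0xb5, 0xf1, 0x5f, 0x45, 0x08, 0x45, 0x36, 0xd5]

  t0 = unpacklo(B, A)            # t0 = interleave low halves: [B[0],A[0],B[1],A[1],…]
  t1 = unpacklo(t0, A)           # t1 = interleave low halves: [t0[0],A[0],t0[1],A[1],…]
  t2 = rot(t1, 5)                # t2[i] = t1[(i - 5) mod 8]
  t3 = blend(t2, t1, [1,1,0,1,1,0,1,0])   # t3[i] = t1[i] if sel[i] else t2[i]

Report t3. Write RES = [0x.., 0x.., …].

RES = [0xb5, 0x38, 0x51, 0x58, 0xf1, 0xb5, 0x58, 0x38]

→ t0 |b5|38|f1|58|5f|51|45|ec|
→ t1 |b5|38|38|58|f1|51|58|ec|
→ t2 |58|f1|51|58|ec|b5|38|38|
→ t3 |b5|38|51|58|f1|b5|58|38|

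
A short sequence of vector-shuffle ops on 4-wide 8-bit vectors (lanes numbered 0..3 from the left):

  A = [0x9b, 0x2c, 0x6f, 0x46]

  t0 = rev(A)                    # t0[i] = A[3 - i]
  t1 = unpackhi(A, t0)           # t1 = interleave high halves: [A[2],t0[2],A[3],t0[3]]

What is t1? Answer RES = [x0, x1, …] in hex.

t0 = [0x46, 0x6f, 0x2c, 0x9b]
t1 = [0x6f, 0x2c, 0x46, 0x9b]

RES = [0x6f, 0x2c, 0x46, 0x9b]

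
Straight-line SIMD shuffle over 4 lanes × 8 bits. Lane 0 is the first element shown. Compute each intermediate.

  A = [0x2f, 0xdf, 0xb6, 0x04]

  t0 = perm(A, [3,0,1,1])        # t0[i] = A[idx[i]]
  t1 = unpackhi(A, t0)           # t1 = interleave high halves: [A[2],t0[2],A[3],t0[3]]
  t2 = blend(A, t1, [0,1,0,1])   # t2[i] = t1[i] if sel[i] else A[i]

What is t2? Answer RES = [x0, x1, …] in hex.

t0 = [0x04, 0x2f, 0xdf, 0xdf]
t1 = [0xb6, 0xdf, 0x04, 0xdf]
t2 = [0x2f, 0xdf, 0xb6, 0xdf]

RES = [ 0x2f  0xdf  0xb6  0xdf ]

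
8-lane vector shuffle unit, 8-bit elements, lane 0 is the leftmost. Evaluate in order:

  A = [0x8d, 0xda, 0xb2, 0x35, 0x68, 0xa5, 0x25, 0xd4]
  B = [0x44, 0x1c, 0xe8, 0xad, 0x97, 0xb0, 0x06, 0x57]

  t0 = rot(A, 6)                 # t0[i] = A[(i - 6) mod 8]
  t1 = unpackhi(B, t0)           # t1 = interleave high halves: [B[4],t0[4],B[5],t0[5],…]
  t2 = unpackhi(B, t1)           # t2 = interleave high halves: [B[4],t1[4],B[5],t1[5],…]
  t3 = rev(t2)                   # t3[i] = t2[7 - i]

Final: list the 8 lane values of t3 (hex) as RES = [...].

RES = [ 0xda  0x57  0x57  0x06  0x8d  0xb0  0x06  0x97 ]

t0 = [0xb2, 0x35, 0x68, 0xa5, 0x25, 0xd4, 0x8d, 0xda]
t1 = [0x97, 0x25, 0xb0, 0xd4, 0x06, 0x8d, 0x57, 0xda]
t2 = [0x97, 0x06, 0xb0, 0x8d, 0x06, 0x57, 0x57, 0xda]
t3 = [0xda, 0x57, 0x57, 0x06, 0x8d, 0xb0, 0x06, 0x97]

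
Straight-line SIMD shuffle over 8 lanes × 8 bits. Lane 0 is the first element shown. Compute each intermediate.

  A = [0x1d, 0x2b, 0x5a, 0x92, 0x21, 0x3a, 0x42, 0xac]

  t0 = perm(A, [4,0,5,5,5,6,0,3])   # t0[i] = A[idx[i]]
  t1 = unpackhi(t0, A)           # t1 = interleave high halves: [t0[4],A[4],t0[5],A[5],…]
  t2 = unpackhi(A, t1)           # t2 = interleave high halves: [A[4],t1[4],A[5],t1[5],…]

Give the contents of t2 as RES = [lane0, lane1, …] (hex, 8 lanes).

→ t0 |21|1d|3a|3a|3a|42|1d|92|
→ t1 |3a|21|42|3a|1d|42|92|ac|
→ t2 |21|1d|3a|42|42|92|ac|ac|

RES = [ 0x21  0x1d  0x3a  0x42  0x42  0x92  0xac  0xac ]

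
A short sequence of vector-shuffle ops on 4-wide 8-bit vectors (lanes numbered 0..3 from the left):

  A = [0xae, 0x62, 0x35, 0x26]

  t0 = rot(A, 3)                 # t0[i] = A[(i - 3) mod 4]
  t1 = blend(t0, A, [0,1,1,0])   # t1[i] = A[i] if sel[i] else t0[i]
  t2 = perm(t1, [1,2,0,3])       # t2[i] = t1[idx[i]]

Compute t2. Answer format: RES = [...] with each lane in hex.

→ t0 |62|35|26|ae|
→ t1 |62|62|35|ae|
→ t2 |62|35|62|ae|

RES = [0x62, 0x35, 0x62, 0xae]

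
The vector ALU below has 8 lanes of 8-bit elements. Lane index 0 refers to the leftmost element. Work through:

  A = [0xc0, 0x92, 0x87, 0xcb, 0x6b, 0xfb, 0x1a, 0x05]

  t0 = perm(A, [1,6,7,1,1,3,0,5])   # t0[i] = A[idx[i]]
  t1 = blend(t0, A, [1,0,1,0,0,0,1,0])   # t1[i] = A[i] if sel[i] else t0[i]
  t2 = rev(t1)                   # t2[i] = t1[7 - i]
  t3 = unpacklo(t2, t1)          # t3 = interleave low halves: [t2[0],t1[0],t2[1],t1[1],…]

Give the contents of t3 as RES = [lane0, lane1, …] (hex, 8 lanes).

  t0: 92 1a 05 92 92 cb c0 fb
  t1: c0 1a 87 92 92 cb 1a fb
  t2: fb 1a cb 92 92 87 1a c0
  t3: fb c0 1a 1a cb 87 92 92

RES = [0xfb, 0xc0, 0x1a, 0x1a, 0xcb, 0x87, 0x92, 0x92]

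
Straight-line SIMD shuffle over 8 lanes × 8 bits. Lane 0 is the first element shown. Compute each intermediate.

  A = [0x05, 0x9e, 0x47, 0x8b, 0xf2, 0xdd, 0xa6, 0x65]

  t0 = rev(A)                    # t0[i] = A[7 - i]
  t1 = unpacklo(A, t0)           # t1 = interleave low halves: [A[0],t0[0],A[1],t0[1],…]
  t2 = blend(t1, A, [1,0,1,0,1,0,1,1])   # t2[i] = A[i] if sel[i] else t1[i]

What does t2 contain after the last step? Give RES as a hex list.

→ t0 |65|a6|dd|f2|8b|47|9e|05|
→ t1 |05|65|9e|a6|47|dd|8b|f2|
→ t2 |05|65|47|a6|f2|dd|a6|65|

RES = [ 0x05  0x65  0x47  0xa6  0xf2  0xdd  0xa6  0x65 ]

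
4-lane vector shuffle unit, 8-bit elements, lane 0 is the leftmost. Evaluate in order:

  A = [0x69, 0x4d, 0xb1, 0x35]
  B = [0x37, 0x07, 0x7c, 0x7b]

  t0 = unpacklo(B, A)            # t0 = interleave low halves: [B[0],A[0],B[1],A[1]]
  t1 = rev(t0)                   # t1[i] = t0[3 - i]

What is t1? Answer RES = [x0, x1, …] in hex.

→ t0 |37|69|07|4d|
→ t1 |4d|07|69|37|

RES = [0x4d, 0x07, 0x69, 0x37]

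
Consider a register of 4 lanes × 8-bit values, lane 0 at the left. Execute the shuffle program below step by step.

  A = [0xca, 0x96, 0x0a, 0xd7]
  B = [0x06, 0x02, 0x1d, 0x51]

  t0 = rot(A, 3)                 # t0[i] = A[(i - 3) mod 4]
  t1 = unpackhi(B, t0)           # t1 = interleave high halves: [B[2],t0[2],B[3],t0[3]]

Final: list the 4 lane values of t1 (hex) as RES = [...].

RES = [0x1d, 0xd7, 0x51, 0xca]

→ t0 |96|0a|d7|ca|
→ t1 |1d|d7|51|ca|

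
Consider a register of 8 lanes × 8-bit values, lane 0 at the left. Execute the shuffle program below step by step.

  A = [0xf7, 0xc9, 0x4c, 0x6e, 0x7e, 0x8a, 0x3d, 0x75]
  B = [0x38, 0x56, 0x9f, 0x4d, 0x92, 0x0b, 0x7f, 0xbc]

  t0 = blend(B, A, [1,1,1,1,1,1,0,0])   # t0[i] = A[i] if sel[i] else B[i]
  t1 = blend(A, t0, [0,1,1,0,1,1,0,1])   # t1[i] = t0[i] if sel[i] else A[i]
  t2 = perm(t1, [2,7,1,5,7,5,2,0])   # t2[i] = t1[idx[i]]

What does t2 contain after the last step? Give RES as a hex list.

→ t0 |f7|c9|4c|6e|7e|8a|7f|bc|
→ t1 |f7|c9|4c|6e|7e|8a|3d|bc|
→ t2 |4c|bc|c9|8a|bc|8a|4c|f7|

RES = [ 0x4c  0xbc  0xc9  0x8a  0xbc  0x8a  0x4c  0xf7 ]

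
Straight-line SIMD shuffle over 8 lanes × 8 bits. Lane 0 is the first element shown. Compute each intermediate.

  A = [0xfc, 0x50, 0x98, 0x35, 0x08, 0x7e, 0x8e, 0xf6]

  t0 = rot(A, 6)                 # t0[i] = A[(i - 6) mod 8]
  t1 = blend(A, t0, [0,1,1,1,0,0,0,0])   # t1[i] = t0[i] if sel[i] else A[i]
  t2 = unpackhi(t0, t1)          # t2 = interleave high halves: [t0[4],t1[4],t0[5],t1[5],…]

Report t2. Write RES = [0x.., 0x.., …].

→ t0 |98|35|08|7e|8e|f6|fc|50|
→ t1 |fc|35|08|7e|08|7e|8e|f6|
→ t2 |8e|08|f6|7e|fc|8e|50|f6|

RES = [0x8e, 0x08, 0xf6, 0x7e, 0xfc, 0x8e, 0x50, 0xf6]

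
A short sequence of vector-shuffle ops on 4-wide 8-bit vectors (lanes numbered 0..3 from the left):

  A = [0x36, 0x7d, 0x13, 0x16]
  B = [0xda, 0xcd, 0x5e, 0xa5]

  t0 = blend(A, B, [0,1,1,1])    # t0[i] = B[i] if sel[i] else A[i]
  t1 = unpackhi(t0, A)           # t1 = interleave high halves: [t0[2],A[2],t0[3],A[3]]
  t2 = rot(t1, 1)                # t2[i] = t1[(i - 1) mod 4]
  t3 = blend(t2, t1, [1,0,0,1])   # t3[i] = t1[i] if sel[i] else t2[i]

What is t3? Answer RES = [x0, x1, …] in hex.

  t0: 36 cd 5e a5
  t1: 5e 13 a5 16
  t2: 16 5e 13 a5
  t3: 5e 5e 13 16

RES = [ 0x5e  0x5e  0x13  0x16 ]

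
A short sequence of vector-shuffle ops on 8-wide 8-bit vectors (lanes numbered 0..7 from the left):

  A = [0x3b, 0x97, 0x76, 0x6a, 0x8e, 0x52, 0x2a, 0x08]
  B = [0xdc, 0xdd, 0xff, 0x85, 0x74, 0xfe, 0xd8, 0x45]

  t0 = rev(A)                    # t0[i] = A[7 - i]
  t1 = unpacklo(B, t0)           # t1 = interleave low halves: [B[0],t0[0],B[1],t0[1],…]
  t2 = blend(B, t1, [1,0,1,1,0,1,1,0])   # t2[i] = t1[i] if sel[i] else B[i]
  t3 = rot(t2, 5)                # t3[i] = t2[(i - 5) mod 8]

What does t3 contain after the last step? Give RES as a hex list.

  t0: 08 2a 52 8e 6a 76 97 3b
  t1: dc 08 dd 2a ff 52 85 8e
  t2: dc dd dd 2a 74 52 85 45
  t3: 2a 74 52 85 45 dc dd dd

RES = [0x2a, 0x74, 0x52, 0x85, 0x45, 0xdc, 0xdd, 0xdd]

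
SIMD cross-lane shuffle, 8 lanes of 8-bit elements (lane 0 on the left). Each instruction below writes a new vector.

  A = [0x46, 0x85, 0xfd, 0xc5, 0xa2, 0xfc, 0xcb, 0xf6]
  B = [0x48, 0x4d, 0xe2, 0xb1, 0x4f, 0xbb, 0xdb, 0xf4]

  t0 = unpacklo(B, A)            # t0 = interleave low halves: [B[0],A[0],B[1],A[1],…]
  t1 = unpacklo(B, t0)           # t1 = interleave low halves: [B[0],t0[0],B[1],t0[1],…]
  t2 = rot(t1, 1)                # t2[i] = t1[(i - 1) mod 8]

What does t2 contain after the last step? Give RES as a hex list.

→ t0 |48|46|4d|85|e2|fd|b1|c5|
→ t1 |48|48|4d|46|e2|4d|b1|85|
→ t2 |85|48|48|4d|46|e2|4d|b1|

RES = [0x85, 0x48, 0x48, 0x4d, 0x46, 0xe2, 0x4d, 0xb1]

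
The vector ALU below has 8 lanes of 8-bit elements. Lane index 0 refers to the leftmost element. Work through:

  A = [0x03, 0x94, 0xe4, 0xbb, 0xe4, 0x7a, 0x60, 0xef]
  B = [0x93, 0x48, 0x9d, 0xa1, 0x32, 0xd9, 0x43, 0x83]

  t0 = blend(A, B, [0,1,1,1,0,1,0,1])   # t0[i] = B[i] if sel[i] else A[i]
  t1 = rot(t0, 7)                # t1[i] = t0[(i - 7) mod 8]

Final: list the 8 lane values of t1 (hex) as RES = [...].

t0 = [0x03, 0x48, 0x9d, 0xa1, 0xe4, 0xd9, 0x60, 0x83]
t1 = [0x48, 0x9d, 0xa1, 0xe4, 0xd9, 0x60, 0x83, 0x03]

RES = [ 0x48  0x9d  0xa1  0xe4  0xd9  0x60  0x83  0x03 ]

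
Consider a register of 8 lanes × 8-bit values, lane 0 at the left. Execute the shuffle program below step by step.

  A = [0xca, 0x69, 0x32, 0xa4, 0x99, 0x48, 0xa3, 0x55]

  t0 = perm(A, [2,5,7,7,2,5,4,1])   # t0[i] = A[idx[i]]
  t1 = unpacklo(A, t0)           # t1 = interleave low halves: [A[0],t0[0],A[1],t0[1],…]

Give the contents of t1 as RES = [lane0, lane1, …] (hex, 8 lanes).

RES = [0xca, 0x32, 0x69, 0x48, 0x32, 0x55, 0xa4, 0x55]

  t0: 32 48 55 55 32 48 99 69
  t1: ca 32 69 48 32 55 a4 55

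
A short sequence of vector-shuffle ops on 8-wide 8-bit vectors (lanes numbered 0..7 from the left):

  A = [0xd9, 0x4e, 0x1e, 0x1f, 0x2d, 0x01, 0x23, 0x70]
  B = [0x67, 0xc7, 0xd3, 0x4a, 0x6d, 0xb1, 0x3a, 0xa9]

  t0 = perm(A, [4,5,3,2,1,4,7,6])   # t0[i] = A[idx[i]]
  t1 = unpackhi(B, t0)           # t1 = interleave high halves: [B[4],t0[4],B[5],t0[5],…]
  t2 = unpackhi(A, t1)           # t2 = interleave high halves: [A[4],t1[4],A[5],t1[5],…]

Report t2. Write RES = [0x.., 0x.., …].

RES = [0x2d, 0x3a, 0x01, 0x70, 0x23, 0xa9, 0x70, 0x23]

→ t0 |2d|01|1f|1e|4e|2d|70|23|
→ t1 |6d|4e|b1|2d|3a|70|a9|23|
→ t2 |2d|3a|01|70|23|a9|70|23|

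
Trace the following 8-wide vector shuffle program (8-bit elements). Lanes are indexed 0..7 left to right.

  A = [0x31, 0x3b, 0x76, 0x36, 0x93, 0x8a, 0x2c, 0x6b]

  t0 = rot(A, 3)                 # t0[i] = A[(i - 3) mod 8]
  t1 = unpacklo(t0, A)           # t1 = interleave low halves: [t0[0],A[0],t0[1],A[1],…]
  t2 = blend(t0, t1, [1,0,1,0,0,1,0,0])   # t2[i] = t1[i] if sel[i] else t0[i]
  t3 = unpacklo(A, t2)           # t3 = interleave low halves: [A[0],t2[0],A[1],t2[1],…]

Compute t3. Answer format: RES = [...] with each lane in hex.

RES = [0x31, 0x8a, 0x3b, 0x2c, 0x76, 0x2c, 0x36, 0x31]

  t0: 8a 2c 6b 31 3b 76 36 93
  t1: 8a 31 2c 3b 6b 76 31 36
  t2: 8a 2c 2c 31 3b 76 36 93
  t3: 31 8a 3b 2c 76 2c 36 31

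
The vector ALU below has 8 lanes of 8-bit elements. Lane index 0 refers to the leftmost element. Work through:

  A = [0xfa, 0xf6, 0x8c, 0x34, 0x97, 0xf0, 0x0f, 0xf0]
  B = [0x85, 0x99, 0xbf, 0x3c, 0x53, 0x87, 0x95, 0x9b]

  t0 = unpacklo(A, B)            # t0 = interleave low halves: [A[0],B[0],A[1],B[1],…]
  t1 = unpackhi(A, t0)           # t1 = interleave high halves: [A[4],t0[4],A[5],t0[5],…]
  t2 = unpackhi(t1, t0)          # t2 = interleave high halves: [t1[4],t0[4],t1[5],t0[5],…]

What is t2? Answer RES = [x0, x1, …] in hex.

RES = [0x0f, 0x8c, 0x34, 0xbf, 0xf0, 0x34, 0x3c, 0x3c]

→ t0 |fa|85|f6|99|8c|bf|34|3c|
→ t1 |97|8c|f0|bf|0f|34|f0|3c|
→ t2 |0f|8c|34|bf|f0|34|3c|3c|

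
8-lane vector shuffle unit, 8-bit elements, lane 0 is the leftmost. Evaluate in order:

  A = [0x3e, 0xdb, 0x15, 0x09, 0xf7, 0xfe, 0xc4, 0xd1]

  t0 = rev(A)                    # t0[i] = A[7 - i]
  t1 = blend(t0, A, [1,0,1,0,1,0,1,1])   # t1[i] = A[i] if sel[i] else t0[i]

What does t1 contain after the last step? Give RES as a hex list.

t0 = [0xd1, 0xc4, 0xfe, 0xf7, 0x09, 0x15, 0xdb, 0x3e]
t1 = [0x3e, 0xc4, 0x15, 0xf7, 0xf7, 0x15, 0xc4, 0xd1]

RES = [ 0x3e  0xc4  0x15  0xf7  0xf7  0x15  0xc4  0xd1 ]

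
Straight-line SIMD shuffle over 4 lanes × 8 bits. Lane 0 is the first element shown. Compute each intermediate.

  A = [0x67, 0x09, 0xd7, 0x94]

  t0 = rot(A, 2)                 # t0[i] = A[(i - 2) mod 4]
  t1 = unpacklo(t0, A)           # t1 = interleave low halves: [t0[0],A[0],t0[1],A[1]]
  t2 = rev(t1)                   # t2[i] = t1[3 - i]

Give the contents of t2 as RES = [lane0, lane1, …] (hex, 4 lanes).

RES = [ 0x09  0x94  0x67  0xd7 ]

t0 = [0xd7, 0x94, 0x67, 0x09]
t1 = [0xd7, 0x67, 0x94, 0x09]
t2 = [0x09, 0x94, 0x67, 0xd7]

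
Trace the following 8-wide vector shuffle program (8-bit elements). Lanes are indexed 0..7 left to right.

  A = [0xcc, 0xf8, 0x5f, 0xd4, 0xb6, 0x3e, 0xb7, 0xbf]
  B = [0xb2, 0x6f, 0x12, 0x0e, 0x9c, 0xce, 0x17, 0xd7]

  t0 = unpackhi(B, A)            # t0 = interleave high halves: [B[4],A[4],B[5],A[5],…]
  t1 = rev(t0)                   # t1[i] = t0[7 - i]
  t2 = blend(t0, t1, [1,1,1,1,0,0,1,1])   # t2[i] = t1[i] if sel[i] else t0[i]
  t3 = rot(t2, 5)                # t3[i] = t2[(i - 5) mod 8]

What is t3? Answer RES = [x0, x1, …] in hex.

→ t0 |9c|b6|ce|3e|17|b7|d7|bf|
→ t1 |bf|d7|b7|17|3e|ce|b6|9c|
→ t2 |bf|d7|b7|17|17|b7|b6|9c|
→ t3 |17|17|b7|b6|9c|bf|d7|b7|

RES = [0x17, 0x17, 0xb7, 0xb6, 0x9c, 0xbf, 0xd7, 0xb7]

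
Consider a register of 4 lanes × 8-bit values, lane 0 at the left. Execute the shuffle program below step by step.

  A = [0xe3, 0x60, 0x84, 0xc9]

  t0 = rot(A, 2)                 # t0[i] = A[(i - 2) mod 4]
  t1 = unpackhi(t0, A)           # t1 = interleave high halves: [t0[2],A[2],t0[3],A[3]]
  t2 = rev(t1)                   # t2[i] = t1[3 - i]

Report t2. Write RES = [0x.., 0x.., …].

→ t0 |84|c9|e3|60|
→ t1 |e3|84|60|c9|
→ t2 |c9|60|84|e3|

RES = [ 0xc9  0x60  0x84  0xe3 ]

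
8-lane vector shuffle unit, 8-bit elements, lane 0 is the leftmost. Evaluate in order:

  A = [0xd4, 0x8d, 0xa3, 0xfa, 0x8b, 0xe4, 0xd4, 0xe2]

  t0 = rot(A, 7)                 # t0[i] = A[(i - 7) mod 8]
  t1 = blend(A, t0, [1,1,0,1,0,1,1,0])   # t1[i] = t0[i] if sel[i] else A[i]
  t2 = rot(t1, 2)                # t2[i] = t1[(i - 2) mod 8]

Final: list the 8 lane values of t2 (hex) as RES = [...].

RES = [ 0xe2  0xe2  0x8d  0xa3  0xa3  0x8b  0x8b  0xd4 ]

t0 = [0x8d, 0xa3, 0xfa, 0x8b, 0xe4, 0xd4, 0xe2, 0xd4]
t1 = [0x8d, 0xa3, 0xa3, 0x8b, 0x8b, 0xd4, 0xe2, 0xe2]
t2 = [0xe2, 0xe2, 0x8d, 0xa3, 0xa3, 0x8b, 0x8b, 0xd4]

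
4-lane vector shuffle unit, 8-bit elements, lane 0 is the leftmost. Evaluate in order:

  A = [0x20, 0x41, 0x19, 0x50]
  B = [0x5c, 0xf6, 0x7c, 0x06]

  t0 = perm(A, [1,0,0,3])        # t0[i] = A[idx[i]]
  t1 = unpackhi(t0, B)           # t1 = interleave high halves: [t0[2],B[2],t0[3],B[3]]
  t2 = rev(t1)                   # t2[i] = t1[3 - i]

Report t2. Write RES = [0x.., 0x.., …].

  t0: 41 20 20 50
  t1: 20 7c 50 06
  t2: 06 50 7c 20

RES = [0x06, 0x50, 0x7c, 0x20]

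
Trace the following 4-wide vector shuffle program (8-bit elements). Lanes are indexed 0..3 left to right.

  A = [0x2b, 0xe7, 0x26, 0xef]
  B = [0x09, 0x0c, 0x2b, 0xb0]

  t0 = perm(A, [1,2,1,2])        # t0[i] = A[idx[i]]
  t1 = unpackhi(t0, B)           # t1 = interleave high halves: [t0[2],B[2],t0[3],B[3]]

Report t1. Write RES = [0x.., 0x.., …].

  t0: e7 26 e7 26
  t1: e7 2b 26 b0

RES = [ 0xe7  0x2b  0x26  0xb0 ]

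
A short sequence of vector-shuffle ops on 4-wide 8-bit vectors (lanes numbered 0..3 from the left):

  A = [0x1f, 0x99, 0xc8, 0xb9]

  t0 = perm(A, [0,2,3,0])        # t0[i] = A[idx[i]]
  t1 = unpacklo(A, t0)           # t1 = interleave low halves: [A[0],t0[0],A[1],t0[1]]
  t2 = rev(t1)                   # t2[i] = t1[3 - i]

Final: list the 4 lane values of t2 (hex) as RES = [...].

→ t0 |1f|c8|b9|1f|
→ t1 |1f|1f|99|c8|
→ t2 |c8|99|1f|1f|

RES = [0xc8, 0x99, 0x1f, 0x1f]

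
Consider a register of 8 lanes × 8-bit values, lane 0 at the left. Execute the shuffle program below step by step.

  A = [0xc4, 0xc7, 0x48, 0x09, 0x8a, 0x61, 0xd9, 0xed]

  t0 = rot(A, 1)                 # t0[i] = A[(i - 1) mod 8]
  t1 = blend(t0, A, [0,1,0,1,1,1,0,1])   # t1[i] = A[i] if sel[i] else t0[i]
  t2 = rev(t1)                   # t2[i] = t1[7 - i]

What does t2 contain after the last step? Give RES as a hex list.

RES = [ 0xed  0x61  0x61  0x8a  0x09  0xc7  0xc7  0xed ]

t0 = [0xed, 0xc4, 0xc7, 0x48, 0x09, 0x8a, 0x61, 0xd9]
t1 = [0xed, 0xc7, 0xc7, 0x09, 0x8a, 0x61, 0x61, 0xed]
t2 = [0xed, 0x61, 0x61, 0x8a, 0x09, 0xc7, 0xc7, 0xed]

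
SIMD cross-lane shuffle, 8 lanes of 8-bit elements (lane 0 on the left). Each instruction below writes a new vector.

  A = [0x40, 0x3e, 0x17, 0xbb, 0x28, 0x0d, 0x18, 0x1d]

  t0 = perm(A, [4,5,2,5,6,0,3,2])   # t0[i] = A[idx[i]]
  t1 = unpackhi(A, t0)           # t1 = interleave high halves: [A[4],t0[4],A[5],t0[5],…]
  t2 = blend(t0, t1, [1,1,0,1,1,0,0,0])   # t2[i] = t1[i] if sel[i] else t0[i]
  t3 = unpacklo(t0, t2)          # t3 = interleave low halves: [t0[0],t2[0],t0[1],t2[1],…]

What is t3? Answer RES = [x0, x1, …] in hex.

t0 = [0x28, 0x0d, 0x17, 0x0d, 0x18, 0x40, 0xbb, 0x17]
t1 = [0x28, 0x18, 0x0d, 0x40, 0x18, 0xbb, 0x1d, 0x17]
t2 = [0x28, 0x18, 0x17, 0x40, 0x18, 0x40, 0xbb, 0x17]
t3 = [0x28, 0x28, 0x0d, 0x18, 0x17, 0x17, 0x0d, 0x40]

RES = [ 0x28  0x28  0x0d  0x18  0x17  0x17  0x0d  0x40 ]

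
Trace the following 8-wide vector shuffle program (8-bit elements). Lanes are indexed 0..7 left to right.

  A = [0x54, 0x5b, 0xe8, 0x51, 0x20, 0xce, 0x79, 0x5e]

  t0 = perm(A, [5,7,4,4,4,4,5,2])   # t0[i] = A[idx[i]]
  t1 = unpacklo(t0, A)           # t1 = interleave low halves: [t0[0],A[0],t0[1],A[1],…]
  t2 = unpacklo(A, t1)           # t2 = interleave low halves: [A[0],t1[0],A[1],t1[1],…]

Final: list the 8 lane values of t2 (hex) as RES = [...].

t0 = [0xce, 0x5e, 0x20, 0x20, 0x20, 0x20, 0xce, 0xe8]
t1 = [0xce, 0x54, 0x5e, 0x5b, 0x20, 0xe8, 0x20, 0x51]
t2 = [0x54, 0xce, 0x5b, 0x54, 0xe8, 0x5e, 0x51, 0x5b]

RES = [0x54, 0xce, 0x5b, 0x54, 0xe8, 0x5e, 0x51, 0x5b]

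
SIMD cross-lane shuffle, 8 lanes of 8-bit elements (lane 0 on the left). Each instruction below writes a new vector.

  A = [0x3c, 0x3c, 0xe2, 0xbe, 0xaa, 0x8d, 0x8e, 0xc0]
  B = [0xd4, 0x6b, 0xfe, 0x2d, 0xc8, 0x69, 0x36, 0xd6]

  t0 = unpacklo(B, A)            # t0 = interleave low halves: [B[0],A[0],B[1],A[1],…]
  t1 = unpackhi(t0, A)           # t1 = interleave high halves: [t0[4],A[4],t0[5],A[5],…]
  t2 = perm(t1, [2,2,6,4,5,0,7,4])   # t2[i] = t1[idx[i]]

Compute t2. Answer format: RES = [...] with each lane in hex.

t0 = [0xd4, 0x3c, 0x6b, 0x3c, 0xfe, 0xe2, 0x2d, 0xbe]
t1 = [0xfe, 0xaa, 0xe2, 0x8d, 0x2d, 0x8e, 0xbe, 0xc0]
t2 = [0xe2, 0xe2, 0xbe, 0x2d, 0x8e, 0xfe, 0xc0, 0x2d]

RES = [0xe2, 0xe2, 0xbe, 0x2d, 0x8e, 0xfe, 0xc0, 0x2d]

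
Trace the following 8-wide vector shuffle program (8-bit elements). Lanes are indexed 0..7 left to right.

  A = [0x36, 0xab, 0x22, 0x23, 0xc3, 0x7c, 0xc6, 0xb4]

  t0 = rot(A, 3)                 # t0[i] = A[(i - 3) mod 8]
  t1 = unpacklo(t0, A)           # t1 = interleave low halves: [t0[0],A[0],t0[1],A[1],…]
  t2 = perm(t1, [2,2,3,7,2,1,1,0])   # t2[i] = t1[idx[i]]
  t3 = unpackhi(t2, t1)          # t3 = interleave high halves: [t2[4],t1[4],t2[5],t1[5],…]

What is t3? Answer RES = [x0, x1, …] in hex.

RES = [ 0xc6  0xb4  0x36  0x22  0x36  0x36  0x7c  0x23 ]

→ t0 |7c|c6|b4|36|ab|22|23|c3|
→ t1 |7c|36|c6|ab|b4|22|36|23|
→ t2 |c6|c6|ab|23|c6|36|36|7c|
→ t3 |c6|b4|36|22|36|36|7c|23|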